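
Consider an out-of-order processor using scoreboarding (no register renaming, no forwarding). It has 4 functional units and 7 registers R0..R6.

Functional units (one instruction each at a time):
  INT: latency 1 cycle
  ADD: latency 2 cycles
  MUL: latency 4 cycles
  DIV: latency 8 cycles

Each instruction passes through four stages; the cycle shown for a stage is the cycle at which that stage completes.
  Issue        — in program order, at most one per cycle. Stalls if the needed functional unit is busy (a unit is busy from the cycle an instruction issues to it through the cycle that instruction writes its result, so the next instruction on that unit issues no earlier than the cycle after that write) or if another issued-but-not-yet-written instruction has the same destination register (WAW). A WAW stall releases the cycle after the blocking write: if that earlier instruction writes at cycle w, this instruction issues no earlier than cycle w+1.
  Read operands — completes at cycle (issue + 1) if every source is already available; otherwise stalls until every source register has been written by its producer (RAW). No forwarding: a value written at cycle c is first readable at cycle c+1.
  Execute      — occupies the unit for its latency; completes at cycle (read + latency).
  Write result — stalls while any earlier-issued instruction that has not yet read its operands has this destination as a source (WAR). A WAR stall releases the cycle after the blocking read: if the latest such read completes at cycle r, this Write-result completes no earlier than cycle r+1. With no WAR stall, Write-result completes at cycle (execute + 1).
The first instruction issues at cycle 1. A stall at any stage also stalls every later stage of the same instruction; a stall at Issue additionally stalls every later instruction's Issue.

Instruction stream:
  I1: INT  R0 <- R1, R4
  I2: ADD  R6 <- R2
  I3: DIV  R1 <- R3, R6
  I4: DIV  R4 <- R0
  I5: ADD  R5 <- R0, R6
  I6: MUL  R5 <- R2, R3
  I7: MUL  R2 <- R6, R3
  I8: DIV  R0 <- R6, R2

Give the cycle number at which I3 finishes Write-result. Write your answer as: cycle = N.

I1 -> (1, 2, 3, 4)
I2 -> (2, 3, 5, 6)
I3 -> (3, 7, 15, 16)  // RAW R6: wait I2 write@6
I4 -> (17, 18, 26, 27)  // struct: DIV busy until I3 writes@16
I5 -> (18, 19, 21, 22)
I6 -> (23, 24, 28, 29)  // WAW R5: wait I5 write@22
I7 -> (30, 31, 35, 36)  // struct: MUL busy until I6 writes@29
I8 -> (31, 37, 45, 46)  // RAW R2: wait I7 write@36

cycle = 16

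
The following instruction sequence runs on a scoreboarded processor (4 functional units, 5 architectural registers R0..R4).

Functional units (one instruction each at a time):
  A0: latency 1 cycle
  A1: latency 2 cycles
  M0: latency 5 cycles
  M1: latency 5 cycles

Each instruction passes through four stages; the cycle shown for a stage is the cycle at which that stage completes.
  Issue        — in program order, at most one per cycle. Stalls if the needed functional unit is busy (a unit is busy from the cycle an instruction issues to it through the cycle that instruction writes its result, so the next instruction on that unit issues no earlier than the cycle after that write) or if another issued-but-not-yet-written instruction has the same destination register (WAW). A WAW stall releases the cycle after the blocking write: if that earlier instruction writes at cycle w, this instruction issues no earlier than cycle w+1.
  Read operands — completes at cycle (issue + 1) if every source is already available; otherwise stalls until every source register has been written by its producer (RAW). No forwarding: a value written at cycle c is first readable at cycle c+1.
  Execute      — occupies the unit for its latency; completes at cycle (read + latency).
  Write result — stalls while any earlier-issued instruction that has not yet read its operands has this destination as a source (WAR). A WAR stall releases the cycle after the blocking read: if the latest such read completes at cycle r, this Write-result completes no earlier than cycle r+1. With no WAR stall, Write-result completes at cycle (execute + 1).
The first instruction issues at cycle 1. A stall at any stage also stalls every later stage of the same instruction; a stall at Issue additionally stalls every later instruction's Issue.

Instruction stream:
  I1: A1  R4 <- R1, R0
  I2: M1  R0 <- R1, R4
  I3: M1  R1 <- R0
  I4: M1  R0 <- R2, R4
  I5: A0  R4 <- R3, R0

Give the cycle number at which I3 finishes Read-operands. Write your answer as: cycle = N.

cycle = 14

t=1  I1 issues→A1
t=2  I1 reads | I2 issues→M1
t=4  I1 exec-done
t=5  I1 writes R4
t=6  I2 reads
t=11  I2 exec-done
t=12  I2 writes R0
t=13  I3 issues→M1
t=14  I3 reads
t=19  I3 exec-done
t=20  I3 writes R1
t=21  I4 issues→M1
t=22  I4 reads | I5 issues→A0
t=27  I4 exec-done
t=28  I4 writes R0
t=29  I5 reads
t=30  I5 exec-done
t=31  I5 writes R4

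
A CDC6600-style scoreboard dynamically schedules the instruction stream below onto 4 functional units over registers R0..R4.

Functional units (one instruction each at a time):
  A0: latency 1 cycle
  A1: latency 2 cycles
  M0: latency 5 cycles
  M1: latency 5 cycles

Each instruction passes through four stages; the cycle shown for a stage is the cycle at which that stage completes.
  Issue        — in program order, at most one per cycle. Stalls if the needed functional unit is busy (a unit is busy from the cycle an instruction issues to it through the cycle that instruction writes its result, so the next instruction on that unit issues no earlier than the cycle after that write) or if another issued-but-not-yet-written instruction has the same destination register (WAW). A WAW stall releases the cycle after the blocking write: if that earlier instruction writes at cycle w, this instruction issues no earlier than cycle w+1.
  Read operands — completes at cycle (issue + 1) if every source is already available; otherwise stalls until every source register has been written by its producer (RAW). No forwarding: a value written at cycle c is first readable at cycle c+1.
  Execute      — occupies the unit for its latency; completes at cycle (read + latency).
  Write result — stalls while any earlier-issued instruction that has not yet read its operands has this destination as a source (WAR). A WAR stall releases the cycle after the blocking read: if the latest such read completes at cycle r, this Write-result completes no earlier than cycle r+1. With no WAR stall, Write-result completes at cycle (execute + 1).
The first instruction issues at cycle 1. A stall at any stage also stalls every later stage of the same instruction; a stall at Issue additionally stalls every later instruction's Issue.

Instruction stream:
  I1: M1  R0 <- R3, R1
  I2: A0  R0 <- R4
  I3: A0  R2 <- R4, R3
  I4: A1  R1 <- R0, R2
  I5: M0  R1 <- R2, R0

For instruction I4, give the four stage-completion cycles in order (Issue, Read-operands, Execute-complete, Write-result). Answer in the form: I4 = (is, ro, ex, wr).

I4 = (14, 17, 19, 20)

  I1 | 1 | 2 | 7 | 8
  I2 | 9 | 10 | 11 | 12   WAW R0: wait I1 write@8
  I3 | 13 | 14 | 15 | 16   struct: A0 busy until I2 writes@12
  I4 | 14 | 17 | 19 | 20   RAW R2: wait I3 write@16
  I5 | 21 | 22 | 27 | 28   WAW R1: wait I4 write@20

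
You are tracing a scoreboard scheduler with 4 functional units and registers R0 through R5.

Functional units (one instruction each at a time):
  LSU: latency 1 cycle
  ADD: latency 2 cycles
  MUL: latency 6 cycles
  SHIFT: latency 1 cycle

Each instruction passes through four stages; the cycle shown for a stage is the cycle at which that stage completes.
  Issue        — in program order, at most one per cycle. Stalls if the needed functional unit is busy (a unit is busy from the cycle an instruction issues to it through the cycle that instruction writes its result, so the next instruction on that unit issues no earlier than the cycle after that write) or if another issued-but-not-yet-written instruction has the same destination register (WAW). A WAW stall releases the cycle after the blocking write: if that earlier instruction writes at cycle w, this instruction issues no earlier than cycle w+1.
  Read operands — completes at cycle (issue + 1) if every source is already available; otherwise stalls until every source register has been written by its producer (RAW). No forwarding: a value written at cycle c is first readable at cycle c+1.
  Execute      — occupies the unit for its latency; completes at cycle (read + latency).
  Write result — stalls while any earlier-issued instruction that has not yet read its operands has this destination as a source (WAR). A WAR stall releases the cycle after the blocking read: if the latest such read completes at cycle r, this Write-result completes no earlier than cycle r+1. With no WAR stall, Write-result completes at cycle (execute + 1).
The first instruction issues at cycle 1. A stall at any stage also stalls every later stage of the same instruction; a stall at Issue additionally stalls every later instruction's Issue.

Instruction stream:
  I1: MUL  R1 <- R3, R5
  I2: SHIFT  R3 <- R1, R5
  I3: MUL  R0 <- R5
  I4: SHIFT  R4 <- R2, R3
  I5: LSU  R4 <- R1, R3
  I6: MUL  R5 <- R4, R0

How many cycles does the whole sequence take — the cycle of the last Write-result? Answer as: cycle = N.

cycle = 28

[I1] 1/2/8/9
[I2] 2/10/11/12  (RAW R1: wait I1 write@9)
[I3] 10/11/17/18  (struct: MUL busy until I1 writes@9)
[I4] 13/14/15/16  (struct: SHIFT busy until I2 writes@12)
[I5] 17/18/19/20  (WAW R4: wait I4 write@16)
[I6] 19/21/27/28  (struct: MUL busy until I3 writes@18; RAW R4: wait I5 write@20)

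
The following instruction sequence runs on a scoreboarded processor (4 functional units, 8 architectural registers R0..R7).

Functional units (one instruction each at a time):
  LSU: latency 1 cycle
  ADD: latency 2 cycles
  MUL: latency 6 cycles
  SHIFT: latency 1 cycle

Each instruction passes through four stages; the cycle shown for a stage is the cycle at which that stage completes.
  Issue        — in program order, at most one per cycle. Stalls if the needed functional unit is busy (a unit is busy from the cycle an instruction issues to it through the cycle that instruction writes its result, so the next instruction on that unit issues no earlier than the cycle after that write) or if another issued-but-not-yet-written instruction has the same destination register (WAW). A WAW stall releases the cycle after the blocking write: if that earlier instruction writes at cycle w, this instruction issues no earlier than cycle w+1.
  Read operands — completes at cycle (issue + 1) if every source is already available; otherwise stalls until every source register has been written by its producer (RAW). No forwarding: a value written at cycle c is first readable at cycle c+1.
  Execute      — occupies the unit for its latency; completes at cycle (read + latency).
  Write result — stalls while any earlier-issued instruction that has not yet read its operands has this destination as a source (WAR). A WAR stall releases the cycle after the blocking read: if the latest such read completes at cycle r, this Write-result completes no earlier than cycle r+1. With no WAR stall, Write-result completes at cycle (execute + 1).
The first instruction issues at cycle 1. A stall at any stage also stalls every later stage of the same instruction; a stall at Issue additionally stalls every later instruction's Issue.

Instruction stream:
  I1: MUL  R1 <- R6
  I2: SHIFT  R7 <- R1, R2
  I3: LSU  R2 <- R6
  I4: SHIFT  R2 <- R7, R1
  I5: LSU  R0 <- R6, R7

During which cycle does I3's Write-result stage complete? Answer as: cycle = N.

cycle = 11

  I1 | 1 | 2 | 8 | 9
  I2 | 2 | 10 | 11 | 12   RAW R1: wait I1 write@9
  I3 | 3 | 4 | 5 | 11   WAR R2: wait I2 read@10
  I4 | 13 | 14 | 15 | 16   struct: SHIFT busy until I2 writes@12
  I5 | 14 | 15 | 16 | 17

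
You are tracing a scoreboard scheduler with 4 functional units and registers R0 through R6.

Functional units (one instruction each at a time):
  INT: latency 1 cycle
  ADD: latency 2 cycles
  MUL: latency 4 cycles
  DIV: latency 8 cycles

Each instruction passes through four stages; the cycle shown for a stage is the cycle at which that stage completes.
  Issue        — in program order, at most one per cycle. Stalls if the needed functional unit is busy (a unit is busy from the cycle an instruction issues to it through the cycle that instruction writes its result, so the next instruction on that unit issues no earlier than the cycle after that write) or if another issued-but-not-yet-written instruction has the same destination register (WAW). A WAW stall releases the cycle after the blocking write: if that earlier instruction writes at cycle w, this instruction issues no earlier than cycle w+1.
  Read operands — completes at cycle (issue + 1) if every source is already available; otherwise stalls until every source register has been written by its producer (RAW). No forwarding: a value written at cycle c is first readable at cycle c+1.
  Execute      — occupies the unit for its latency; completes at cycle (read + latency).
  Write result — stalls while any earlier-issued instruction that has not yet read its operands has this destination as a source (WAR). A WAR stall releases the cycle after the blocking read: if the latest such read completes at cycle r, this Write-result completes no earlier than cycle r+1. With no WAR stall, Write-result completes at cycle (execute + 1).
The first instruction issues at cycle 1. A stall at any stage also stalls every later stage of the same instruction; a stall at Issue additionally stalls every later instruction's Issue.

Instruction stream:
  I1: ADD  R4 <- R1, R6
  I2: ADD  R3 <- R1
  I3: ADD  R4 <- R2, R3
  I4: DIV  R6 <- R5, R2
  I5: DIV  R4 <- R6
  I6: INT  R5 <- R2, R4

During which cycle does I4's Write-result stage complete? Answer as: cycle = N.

I1 -> (1, 2, 4, 5)
I2 -> (6, 7, 9, 10)  // struct: ADD busy until I1 writes@5
I3 -> (11, 12, 14, 15)  // struct: ADD busy until I2 writes@10
I4 -> (12, 13, 21, 22)
I5 -> (23, 24, 32, 33)  // struct: DIV busy until I4 writes@22
I6 -> (24, 34, 35, 36)  // RAW R4: wait I5 write@33

cycle = 22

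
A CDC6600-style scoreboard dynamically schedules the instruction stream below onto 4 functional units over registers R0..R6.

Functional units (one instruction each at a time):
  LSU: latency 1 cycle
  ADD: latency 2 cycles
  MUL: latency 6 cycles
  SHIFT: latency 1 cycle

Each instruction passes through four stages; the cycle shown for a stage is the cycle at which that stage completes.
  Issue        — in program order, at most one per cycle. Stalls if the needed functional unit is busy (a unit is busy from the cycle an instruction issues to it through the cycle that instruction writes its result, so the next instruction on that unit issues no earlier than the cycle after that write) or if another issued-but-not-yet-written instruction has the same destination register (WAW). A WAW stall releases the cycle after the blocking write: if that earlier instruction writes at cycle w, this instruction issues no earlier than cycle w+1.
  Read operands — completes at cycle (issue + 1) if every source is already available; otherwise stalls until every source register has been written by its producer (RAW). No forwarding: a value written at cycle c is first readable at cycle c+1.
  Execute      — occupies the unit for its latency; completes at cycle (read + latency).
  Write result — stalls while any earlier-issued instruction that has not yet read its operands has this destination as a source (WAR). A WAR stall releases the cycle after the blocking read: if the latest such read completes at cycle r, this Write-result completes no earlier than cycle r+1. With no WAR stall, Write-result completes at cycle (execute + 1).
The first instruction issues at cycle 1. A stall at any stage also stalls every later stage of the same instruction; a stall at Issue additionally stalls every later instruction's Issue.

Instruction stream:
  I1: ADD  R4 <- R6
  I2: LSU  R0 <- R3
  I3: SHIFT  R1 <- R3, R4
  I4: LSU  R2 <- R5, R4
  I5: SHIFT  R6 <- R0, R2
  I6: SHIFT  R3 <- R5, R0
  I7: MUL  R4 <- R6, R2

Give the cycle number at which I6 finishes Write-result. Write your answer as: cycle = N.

I1: IS=1 RO=2 EX=4 WR=5
I2: IS=2 RO=3 EX=4 WR=5
I3: IS=3 RO=6 EX=7 WR=8  [RAW R4: wait I1 write@5]
I4: IS=6 RO=7 EX=8 WR=9  [struct: LSU busy until I2 writes@5]
I5: IS=9 RO=10 EX=11 WR=12  [struct: SHIFT busy until I3 writes@8]
I6: IS=13 RO=14 EX=15 WR=16  [struct: SHIFT busy until I5 writes@12]
I7: IS=14 RO=15 EX=21 WR=22

cycle = 16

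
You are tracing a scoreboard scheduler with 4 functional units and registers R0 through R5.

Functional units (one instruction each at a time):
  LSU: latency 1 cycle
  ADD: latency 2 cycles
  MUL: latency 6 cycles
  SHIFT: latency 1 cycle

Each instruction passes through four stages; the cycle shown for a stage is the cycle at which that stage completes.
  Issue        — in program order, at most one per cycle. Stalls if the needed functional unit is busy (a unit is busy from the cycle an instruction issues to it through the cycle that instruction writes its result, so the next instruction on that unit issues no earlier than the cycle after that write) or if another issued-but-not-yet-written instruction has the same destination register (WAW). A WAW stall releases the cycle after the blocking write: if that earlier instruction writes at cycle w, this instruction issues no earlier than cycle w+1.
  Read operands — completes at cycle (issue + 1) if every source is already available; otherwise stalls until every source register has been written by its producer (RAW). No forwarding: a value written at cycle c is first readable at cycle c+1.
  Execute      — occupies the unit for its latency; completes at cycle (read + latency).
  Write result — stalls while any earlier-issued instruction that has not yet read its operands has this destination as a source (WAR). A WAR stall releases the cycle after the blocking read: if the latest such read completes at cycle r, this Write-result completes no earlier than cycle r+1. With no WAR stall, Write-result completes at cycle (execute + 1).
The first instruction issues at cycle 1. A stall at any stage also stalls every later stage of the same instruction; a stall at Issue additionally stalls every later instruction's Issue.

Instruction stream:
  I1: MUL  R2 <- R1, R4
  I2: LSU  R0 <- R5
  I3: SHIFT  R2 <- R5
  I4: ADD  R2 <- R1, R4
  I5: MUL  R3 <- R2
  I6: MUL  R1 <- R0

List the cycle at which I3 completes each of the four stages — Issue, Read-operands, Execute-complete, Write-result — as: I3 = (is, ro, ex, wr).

I3 = (10, 11, 12, 13)

c1: I1 dispatched to MUL
c2: I1 operands ready, I2 dispatched to LSU
c3: I2 operands ready
c4: I2 complete
c5: R0←I2
c8: I1 complete
c9: R2←I1
c10: I3 dispatched to SHIFT
c11: I3 operands ready
c12: I3 complete
c13: R2←I3
c14: I4 dispatched to ADD
c15: I4 operands ready, I5 dispatched to MUL
c17: I4 complete
c18: R2←I4
c19: I5 operands ready
c25: I5 complete
c26: R3←I5
c27: I6 dispatched to MUL
c28: I6 operands ready
c34: I6 complete
c35: R1←I6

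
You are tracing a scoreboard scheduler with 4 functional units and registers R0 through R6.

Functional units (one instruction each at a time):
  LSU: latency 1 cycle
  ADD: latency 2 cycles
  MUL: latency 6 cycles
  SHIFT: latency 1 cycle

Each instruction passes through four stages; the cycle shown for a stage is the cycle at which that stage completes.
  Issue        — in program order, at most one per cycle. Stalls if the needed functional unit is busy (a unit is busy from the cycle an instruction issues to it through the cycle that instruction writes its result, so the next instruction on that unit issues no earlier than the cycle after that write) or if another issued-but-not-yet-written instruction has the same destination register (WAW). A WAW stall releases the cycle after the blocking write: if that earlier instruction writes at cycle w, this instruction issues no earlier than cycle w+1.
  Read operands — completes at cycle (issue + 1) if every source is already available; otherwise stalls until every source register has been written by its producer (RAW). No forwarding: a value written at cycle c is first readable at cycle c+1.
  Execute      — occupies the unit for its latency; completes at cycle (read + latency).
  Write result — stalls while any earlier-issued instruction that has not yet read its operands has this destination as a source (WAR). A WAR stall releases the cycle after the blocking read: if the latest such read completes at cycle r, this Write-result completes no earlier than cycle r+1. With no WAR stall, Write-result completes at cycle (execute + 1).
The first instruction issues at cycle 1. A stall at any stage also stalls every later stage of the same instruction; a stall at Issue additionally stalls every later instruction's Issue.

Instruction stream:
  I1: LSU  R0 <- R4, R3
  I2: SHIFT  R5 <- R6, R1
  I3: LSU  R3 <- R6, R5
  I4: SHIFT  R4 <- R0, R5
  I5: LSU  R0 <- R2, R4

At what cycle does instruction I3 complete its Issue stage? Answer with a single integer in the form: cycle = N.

cycle = 5

I1  is:1  ro:2  ex:3  wr:4
I2  is:2  ro:3  ex:4  wr:5
I3  is:5  ro:6  ex:7  wr:8  — struct: LSU busy until I1 writes@4
I4  is:6  ro:7  ex:8  wr:9
I5  is:9  ro:10  ex:11  wr:12  — struct: LSU busy until I3 writes@8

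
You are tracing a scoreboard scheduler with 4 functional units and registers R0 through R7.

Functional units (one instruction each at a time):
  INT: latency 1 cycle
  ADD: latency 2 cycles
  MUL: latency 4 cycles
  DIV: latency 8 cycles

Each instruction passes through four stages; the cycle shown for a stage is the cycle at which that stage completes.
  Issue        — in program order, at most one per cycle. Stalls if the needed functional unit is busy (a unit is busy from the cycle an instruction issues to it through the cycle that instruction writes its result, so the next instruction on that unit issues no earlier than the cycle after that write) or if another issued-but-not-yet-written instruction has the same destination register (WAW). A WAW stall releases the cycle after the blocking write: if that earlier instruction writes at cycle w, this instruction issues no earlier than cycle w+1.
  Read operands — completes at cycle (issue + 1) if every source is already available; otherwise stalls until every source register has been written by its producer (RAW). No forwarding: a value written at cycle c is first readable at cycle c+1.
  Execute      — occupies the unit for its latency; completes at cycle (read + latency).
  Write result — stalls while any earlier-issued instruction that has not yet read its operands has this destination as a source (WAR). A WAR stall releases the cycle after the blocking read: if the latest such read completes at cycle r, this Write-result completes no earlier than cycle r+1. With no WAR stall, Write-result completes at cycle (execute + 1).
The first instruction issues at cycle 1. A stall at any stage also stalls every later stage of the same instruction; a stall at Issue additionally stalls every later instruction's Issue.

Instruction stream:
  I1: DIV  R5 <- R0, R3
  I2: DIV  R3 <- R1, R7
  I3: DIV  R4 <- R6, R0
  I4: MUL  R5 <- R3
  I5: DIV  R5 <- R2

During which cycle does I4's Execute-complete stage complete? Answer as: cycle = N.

t=1  issue I1 (DIV)
t=2  I1 read-ops
t=10  I1 finished on DIV
t=11  I1→R5
t=12  issue I2 (DIV)
t=13  I2 read-ops
t=21  I2 finished on DIV
t=22  I2→R3
t=23  issue I3 (DIV)
t=24  I3 read-ops, issue I4 (MUL)
t=25  I4 read-ops
t=29  I4 finished on MUL
t=30  I4→R5
t=32  I3 finished on DIV
t=33  I3→R4
t=34  issue I5 (DIV)
t=35  I5 read-ops
t=43  I5 finished on DIV
t=44  I5→R5

cycle = 29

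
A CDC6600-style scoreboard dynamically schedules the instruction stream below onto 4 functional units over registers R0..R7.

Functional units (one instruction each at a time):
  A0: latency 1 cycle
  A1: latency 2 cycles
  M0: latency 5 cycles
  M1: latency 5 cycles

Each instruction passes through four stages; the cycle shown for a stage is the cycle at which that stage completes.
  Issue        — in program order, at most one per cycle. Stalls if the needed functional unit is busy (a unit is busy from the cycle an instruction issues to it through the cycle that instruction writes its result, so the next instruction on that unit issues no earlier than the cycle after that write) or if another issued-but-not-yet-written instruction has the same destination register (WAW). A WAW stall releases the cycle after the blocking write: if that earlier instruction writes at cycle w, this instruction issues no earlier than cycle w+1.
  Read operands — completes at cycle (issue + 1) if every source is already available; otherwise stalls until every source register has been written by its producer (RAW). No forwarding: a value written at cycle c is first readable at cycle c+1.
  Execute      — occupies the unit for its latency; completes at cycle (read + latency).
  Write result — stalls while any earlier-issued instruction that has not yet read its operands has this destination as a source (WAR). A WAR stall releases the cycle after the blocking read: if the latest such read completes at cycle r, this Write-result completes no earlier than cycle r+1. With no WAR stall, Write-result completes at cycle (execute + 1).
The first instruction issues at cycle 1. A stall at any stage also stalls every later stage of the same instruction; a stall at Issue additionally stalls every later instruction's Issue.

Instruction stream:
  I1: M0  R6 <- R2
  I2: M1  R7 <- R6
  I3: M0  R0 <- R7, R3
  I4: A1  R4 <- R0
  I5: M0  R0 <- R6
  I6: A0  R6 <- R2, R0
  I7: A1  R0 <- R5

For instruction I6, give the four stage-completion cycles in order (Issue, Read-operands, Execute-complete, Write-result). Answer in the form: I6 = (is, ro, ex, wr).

I6 = (24, 31, 32, 33)

c1: issue I1 (M0)
c2: I1 read-ops | issue I2 (M1)
c7: I1 finished on M0
c8: I1→R6
c9: I2 read-ops | issue I3 (M0)
c10: issue I4 (A1)
c14: I2 finished on M1
c15: I2→R7
c16: I3 read-ops
c21: I3 finished on M0
c22: I3→R0
c23: I4 read-ops | issue I5 (M0)
c24: I5 read-ops | issue I6 (A0)
c25: I4 finished on A1
c26: I4→R4
c29: I5 finished on M0
c30: I5→R0
c31: I6 read-ops | issue I7 (A1)
c32: I6 finished on A0 | I7 read-ops
c33: I6→R6
c34: I7 finished on A1
c35: I7→R0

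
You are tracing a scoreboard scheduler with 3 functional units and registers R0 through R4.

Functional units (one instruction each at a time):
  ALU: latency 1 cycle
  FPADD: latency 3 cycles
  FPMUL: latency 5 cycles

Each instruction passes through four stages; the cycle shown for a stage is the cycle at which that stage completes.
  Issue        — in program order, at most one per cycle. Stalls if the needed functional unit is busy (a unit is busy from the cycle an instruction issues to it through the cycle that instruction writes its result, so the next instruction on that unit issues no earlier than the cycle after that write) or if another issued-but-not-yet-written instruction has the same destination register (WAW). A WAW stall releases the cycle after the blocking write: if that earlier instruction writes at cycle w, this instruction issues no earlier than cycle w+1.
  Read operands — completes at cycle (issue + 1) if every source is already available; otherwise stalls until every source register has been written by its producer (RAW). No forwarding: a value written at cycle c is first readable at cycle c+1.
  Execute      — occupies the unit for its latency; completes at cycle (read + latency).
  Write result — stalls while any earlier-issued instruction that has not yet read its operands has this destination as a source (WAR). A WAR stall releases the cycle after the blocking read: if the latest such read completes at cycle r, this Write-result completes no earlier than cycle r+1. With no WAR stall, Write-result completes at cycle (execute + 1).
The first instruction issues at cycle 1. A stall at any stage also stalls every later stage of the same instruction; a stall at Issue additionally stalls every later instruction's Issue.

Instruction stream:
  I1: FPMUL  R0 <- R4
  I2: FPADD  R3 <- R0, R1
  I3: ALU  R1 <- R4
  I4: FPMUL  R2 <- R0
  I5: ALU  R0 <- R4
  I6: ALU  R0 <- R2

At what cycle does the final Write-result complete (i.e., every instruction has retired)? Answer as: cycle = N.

cycle = 19

  I1 | 1 | 2 | 7 | 8
  I2 | 2 | 9 | 12 | 13   RAW R0: wait I1 write@8
  I3 | 3 | 4 | 5 | 10   WAR R1: wait I2 read@9
  I4 | 9 | 10 | 15 | 16   struct: FPMUL busy until I1 writes@8
  I5 | 11 | 12 | 13 | 14   struct: ALU busy until I3 writes@10
  I6 | 15 | 17 | 18 | 19   struct: ALU busy until I5 writes@14 · RAW R2: wait I4 write@16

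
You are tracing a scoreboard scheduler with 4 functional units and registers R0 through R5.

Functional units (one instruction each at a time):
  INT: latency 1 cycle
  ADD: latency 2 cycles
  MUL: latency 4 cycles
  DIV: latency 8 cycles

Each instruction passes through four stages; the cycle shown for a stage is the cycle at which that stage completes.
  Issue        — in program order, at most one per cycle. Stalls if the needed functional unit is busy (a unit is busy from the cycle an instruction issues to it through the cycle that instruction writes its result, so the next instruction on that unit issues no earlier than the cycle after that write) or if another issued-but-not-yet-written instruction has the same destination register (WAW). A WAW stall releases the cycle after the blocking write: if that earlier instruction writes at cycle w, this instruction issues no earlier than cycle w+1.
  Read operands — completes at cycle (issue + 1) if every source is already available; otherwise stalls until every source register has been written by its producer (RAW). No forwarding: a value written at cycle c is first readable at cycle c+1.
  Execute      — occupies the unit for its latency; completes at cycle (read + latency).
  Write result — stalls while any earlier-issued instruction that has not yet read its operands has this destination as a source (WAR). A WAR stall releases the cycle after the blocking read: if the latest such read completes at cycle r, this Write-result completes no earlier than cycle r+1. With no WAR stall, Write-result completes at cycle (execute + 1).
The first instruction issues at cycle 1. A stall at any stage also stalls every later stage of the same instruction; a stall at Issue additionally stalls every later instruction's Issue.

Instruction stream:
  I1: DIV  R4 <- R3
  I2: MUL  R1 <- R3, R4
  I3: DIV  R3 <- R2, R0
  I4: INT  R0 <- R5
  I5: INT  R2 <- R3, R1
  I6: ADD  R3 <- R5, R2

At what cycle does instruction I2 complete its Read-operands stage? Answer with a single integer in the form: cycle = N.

cycle = 12

cycle 1: I1 dispatched to DIV
cycle 2: I1 operands ready | I2 dispatched to MUL
cycle 10: I1 complete
cycle 11: R4←I1
cycle 12: I2 operands ready | I3 dispatched to DIV
cycle 13: I3 operands ready | I4 dispatched to INT
cycle 14: I4 operands ready
cycle 15: I4 complete
cycle 16: I2 complete | R0←I4
cycle 17: R1←I2 | I5 dispatched to INT
cycle 21: I3 complete
cycle 22: R3←I3
cycle 23: I5 operands ready | I6 dispatched to ADD
cycle 24: I5 complete
cycle 25: R2←I5
cycle 26: I6 operands ready
cycle 28: I6 complete
cycle 29: R3←I6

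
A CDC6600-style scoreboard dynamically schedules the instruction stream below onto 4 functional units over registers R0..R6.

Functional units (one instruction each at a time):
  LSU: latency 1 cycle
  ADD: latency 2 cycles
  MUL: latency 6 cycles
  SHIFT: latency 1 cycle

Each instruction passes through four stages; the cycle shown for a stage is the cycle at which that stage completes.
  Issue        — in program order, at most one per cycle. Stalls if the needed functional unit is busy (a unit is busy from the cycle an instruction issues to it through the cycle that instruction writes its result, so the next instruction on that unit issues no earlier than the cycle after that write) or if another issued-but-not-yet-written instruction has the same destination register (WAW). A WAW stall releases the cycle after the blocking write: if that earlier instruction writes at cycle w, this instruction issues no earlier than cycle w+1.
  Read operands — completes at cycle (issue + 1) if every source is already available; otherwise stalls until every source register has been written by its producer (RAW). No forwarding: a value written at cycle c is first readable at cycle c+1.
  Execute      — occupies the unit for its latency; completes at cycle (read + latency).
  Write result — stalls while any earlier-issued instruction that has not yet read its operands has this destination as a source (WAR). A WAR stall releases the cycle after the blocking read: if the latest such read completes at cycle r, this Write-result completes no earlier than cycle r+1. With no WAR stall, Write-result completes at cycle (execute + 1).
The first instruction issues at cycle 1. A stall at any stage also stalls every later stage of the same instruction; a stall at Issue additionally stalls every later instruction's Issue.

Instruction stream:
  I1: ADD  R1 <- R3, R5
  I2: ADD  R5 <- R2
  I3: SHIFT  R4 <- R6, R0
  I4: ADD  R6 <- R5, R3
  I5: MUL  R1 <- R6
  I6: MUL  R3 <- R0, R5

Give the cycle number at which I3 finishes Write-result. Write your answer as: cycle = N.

[I1] 1/2/4/5
[I2] 6/7/9/10  (struct: ADD busy until I1 writes@5)
[I3] 7/8/9/10
[I4] 11/12/14/15  (struct: ADD busy until I2 writes@10)
[I5] 12/16/22/23  (RAW R6: wait I4 write@15)
[I6] 24/25/31/32  (struct: MUL busy until I5 writes@23)

cycle = 10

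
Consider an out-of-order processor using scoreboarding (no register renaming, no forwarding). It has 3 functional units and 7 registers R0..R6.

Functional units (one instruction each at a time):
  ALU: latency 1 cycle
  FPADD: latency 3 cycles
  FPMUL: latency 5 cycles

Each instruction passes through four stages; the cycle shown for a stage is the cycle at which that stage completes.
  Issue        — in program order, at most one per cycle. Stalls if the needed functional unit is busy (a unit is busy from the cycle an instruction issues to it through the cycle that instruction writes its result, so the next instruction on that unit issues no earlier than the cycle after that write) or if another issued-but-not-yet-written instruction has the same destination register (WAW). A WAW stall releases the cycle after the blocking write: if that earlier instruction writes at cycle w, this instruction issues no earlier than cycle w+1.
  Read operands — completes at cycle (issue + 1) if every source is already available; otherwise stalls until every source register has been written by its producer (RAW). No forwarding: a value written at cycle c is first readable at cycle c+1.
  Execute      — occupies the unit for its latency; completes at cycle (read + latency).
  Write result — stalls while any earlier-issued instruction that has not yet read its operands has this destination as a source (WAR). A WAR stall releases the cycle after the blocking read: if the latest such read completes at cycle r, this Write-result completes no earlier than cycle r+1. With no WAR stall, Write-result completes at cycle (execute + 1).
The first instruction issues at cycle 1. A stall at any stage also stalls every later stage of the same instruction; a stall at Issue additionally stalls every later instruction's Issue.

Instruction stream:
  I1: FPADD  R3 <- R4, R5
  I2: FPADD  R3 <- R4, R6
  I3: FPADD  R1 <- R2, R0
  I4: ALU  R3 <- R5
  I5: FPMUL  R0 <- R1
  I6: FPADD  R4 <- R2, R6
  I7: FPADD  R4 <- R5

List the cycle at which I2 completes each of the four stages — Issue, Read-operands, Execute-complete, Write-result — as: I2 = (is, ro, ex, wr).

I2 = (7, 8, 11, 12)

I1 -> (1, 2, 5, 6)
I2 -> (7, 8, 11, 12)  // struct: FPADD busy until I1 writes@6
I3 -> (13, 14, 17, 18)  // struct: FPADD busy until I2 writes@12
I4 -> (14, 15, 16, 17)
I5 -> (15, 19, 24, 25)  // RAW R1: wait I3 write@18
I6 -> (19, 20, 23, 24)  // struct: FPADD busy until I3 writes@18
I7 -> (25, 26, 29, 30)  // struct: FPADD busy until I6 writes@24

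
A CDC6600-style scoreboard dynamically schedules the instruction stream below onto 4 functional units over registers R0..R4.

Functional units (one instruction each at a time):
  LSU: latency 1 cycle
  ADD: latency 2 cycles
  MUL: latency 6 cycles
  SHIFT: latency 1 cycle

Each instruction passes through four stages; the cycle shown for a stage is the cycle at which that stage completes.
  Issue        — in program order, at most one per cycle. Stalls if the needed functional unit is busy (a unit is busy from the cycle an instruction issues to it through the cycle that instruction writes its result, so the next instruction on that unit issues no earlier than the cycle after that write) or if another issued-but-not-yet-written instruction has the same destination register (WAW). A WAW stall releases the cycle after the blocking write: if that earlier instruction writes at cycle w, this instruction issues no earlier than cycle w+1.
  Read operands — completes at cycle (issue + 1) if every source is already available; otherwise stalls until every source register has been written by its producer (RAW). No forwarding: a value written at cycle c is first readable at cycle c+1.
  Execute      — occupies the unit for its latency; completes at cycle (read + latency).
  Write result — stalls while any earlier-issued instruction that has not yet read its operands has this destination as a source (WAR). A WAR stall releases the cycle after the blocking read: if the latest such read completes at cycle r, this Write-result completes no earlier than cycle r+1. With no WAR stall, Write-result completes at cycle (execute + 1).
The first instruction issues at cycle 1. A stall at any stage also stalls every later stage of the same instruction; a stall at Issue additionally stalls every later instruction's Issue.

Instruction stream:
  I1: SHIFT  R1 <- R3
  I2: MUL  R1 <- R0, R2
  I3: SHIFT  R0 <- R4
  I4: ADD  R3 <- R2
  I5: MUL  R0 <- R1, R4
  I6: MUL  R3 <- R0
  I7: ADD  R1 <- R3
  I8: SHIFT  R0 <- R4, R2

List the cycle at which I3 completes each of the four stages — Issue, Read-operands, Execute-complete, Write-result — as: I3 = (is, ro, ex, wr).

I1 -> (1, 2, 3, 4)
I2 -> (5, 6, 12, 13)  // WAW R1: wait I1 write@4
I3 -> (6, 7, 8, 9)
I4 -> (7, 8, 10, 11)
I5 -> (14, 15, 21, 22)  // struct: MUL busy until I2 writes@13
I6 -> (23, 24, 30, 31)  // struct: MUL busy until I5 writes@22
I7 -> (24, 32, 34, 35)  // RAW R3: wait I6 write@31
I8 -> (25, 26, 27, 28)

I3 = (6, 7, 8, 9)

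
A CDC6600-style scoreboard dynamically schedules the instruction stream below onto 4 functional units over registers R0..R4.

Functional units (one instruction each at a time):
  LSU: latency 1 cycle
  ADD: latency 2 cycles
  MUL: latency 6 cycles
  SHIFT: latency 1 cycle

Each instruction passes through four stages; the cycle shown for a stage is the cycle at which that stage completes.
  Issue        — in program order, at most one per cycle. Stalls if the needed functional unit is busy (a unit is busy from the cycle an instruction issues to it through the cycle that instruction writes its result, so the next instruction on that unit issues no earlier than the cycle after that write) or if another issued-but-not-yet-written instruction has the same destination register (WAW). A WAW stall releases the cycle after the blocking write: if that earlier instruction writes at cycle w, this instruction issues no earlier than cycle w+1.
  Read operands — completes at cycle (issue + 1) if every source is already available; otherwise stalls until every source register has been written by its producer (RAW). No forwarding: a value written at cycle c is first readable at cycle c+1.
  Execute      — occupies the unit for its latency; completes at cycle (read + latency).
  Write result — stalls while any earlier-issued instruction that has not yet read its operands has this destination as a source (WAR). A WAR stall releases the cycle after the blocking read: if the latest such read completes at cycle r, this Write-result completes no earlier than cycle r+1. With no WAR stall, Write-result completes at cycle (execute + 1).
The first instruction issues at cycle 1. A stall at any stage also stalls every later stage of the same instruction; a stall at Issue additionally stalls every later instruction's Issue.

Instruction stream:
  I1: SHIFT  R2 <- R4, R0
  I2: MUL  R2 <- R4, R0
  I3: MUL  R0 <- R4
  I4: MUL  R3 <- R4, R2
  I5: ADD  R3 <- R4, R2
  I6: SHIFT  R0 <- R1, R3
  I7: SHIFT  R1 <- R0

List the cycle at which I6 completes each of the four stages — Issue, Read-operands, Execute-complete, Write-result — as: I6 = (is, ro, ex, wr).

[I1] 1/2/3/4
[I2] 5/6/12/13  (WAW R2: wait I1 write@4)
[I3] 14/15/21/22  (struct: MUL busy until I2 writes@13)
[I4] 23/24/30/31  (struct: MUL busy until I3 writes@22)
[I5] 32/33/35/36  (WAW R3: wait I4 write@31)
[I6] 33/37/38/39  (RAW R3: wait I5 write@36)
[I7] 40/41/42/43  (struct: SHIFT busy until I6 writes@39)

I6 = (33, 37, 38, 39)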